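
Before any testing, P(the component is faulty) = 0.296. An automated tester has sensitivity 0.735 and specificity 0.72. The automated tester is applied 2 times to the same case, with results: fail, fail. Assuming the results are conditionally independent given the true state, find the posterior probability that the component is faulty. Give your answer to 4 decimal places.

Let H be the event that the component is faulty; start with P(H) = 0.296. P('fail'|H) = 0.735, P('fail'|¬H) = 0.28.
Update on result 1 ('fail'): P(H) ← 0.735·0.2960 / (0.735·0.2960 + 0.28·0.7040) = 0.21756/0.41468 = 0.5246.
Update on result 2 ('fail'): P(H) ← 0.735·0.5246 / (0.735·0.5246 + 0.28·0.4754) = 0.38561/0.51871 = 0.7434.

Posterior P(H) ≈ 0.7434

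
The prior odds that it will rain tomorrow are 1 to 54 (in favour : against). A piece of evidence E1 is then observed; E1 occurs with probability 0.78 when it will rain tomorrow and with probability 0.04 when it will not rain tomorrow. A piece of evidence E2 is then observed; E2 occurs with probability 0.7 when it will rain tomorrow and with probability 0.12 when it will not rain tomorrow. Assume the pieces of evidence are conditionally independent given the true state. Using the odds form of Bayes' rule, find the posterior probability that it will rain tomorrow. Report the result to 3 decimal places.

Posterior probability ≈ 0.678

Prior odds = 1/54 = 0.018519.
Likelihood ratio for E1 = 0.78/0.04 = 19.500.
Likelihood ratio for E2 = 0.7/0.12 = 5.8333.
Posterior odds = prior odds × LR₁ × LR₂ = 2.1065.
Posterior probability = odds/(1+odds) = 2.1065/3.1065 = 0.678.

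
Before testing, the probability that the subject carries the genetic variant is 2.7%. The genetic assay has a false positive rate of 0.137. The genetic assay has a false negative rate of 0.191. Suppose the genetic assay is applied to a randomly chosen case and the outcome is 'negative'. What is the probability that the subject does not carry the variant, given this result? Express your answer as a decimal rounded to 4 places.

P(¬H | E) ≈ 0.9939

Write H for 'the subject carries the genetic variant'. Prior odds H:¬H = 0.027/0.973 = 0.027749. For the 'negative' outcome, the likelihood ratio is 0.191/0.863 = 0.22132.
Posterior odds = 0.027749 × 0.22132 = 0.0061415, so P(H|E) = 0.0061415/(1+0.0061415) = 0.0061. Then P(¬H|E) = 1 − 0.0061 = 0.9939.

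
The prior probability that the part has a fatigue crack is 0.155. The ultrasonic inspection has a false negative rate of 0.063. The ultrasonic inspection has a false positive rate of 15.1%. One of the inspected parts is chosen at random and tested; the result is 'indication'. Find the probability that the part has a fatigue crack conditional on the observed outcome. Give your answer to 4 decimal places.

P(H | E) ≈ 0.5323

Write H for 'the part has a fatigue crack'. Prior odds H:¬H = 0.155/0.845 = 0.18343. For the 'indication' outcome, the likelihood ratio is 0.937/0.151 = 6.2053.
Posterior odds = 0.18343 × 6.2053 = 1.1382, so P(H|E) = 1.1382/(1+1.1382) = 0.5323.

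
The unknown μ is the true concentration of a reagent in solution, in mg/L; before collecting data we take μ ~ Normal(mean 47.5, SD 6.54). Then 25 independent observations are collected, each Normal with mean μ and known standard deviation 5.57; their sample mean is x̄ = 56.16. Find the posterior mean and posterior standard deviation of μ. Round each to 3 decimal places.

With known σ, the Normal prior is conjugate. Weight on the data is w = (n/σ²)/(n/σ² + 1/τ₀²) = 0.805804/(0.805804+0.0233800) = 0.97180.
Posterior mean = w·x̄ + (1−w)·μ₀ = 0.97180·56.16 + 0.028196·47.5 = 55.916. Posterior variance = 1/(0.805804+0.0233800) = 1.20600, so SD = 1.098.

Posterior mean ≈ 55.916; posterior SD ≈ 1.098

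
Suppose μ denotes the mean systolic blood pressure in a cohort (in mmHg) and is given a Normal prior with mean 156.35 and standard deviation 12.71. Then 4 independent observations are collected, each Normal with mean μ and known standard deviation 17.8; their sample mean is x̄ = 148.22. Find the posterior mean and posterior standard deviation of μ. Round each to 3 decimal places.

With known σ, the Normal prior is conjugate. Weight on the data is w = (n/σ²)/(n/σ² + 1/τ₀²) = 0.0126247/(0.0126247+0.00619026) = 0.67099.
Posterior mean = w·x̄ + (1−w)·μ₀ = 0.67099·148.22 + 0.32901·156.35 = 150.895. Posterior variance = 1/(0.0126247+0.00619026) = 53.1493, so SD = 7.290.

Posterior mean ≈ 150.895; posterior SD ≈ 7.290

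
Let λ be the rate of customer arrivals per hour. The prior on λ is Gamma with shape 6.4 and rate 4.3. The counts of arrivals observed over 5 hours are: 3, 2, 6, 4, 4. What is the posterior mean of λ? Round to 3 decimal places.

Total count ∑xᵢ = 19 over n = 5 hours.
Gamma is conjugate to the Poisson likelihood: posterior is Gamma(shape = 6.4+19 = 25.4, rate = 4.3+5 = 9.3).
E[λ | data] = 25.4/9.3 = 2.731.

Posterior mean ≈ 2.731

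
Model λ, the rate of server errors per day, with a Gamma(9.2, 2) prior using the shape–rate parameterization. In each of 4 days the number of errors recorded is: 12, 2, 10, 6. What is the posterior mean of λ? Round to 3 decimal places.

Posterior mean ≈ 6.533

Total count ∑xᵢ = 30 over n = 4 days.
Gamma is conjugate to the Poisson likelihood: posterior is Gamma(shape = 9.2+30 = 39.2, rate = 2+4 = 6).
Posterior mean = shape/rate = 39.2/6 = 6.533.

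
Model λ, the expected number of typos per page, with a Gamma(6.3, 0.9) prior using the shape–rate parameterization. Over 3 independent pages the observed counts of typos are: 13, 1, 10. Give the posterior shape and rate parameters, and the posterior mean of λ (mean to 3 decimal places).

Total count ∑xᵢ = 24 over n = 3 pages.
Gamma is conjugate to the Poisson likelihood: posterior is Gamma(shape = 6.3+24 = 30.3, rate = 0.9+3 = 3.9).
E[λ | data] = 30.3/3.9 = 7.769.

Posterior: Gamma(shape=30.3, rate=3.9); mean ≈ 7.769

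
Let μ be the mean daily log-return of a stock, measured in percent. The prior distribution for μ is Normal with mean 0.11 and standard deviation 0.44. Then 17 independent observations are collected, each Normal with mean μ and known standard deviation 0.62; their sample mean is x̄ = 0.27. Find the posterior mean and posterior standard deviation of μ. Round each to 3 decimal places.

With known σ, the Normal prior is conjugate. Weight on the data is w = (n/σ²)/(n/σ² + 1/τ₀²) = 44.2248/(44.2248+5.16529) = 0.89542.
Posterior mean = w·x̄ + (1−w)·μ₀ = 0.89542·0.27 + 0.10458·0.11 = 0.253. Posterior variance = 1/(44.2248+5.16529) = 0.0202470, so SD = 0.142.

Posterior mean ≈ 0.253; posterior SD ≈ 0.142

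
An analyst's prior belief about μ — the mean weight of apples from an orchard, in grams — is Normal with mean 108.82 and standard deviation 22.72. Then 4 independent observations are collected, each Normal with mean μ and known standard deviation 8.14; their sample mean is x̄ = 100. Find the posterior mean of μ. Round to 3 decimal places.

With known σ, the Normal prior is conjugate. Weight on the data is w = (n/σ²)/(n/σ² + 1/τ₀²) = 0.0603686/(0.0603686+0.00193724) = 0.96891.
Posterior mean = w·x̄ + (1−w)·μ₀ = 0.96891·100 + 0.031092·108.82 = 100.274.

Posterior mean ≈ 100.274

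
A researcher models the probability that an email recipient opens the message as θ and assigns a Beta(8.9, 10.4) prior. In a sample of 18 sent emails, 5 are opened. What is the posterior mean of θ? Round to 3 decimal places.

Posterior mean ≈ 0.373

Observing 5 successes and 13 failures updates Beta(8.9, 10.4) by adding the success and failure counts to the two shape parameters: α = 8.9+5 = 13.9, β = 10.4+13 = 23.4.
Posterior mean = α/(α+β) = 13.9/37.3 = 0.373.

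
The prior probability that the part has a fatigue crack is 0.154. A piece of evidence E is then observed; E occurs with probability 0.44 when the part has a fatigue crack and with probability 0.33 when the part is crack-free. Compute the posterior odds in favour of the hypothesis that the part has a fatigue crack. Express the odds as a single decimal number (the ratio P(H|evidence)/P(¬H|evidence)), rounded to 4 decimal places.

Posterior odds ≈ 0.2427

Prior odds = 0.154/(1−0.154) = 0.18203.
Likelihood ratio for E = 0.44/0.33 = 1.3333.
Posterior odds = prior odds × LR = 0.24271.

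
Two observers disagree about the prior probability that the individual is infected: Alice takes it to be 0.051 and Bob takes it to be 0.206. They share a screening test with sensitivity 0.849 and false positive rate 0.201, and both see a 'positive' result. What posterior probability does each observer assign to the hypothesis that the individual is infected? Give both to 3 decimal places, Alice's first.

The likelihood ratio for a 'positive' result is 0.849/0.201 = 4.2239.
Alice: prior odds 0.051/0.949 = 0.053741; posterior odds 0.22699; posterior probability 0.185.
Bob: prior odds 0.206/0.794 = 0.25945; posterior odds 1.0959; posterior probability 0.523.

Alice: 0.185; Bob: 0.523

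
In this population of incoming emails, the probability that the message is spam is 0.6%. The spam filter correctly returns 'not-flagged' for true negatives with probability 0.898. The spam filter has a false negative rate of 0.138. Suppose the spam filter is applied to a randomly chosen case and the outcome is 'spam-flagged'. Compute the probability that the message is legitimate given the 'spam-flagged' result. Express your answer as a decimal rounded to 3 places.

P(¬H | E) ≈ 0.951

Let H be the event that the message is spam. P(H) = 0.006, so P(¬H) = 0.994. With E the 'spam-flagged' result, P(E|H) = 0.862 and P(E|¬H) = 0.102.
P(E) = 0.862·0.006 + 0.102·0.994 = 0.0051720 + 0.10139 = 0.10656.
By Bayes' theorem, P(H|E) = 0.0051720 / 0.10656 = 0.049. Hence P(¬H|E) = 1 − 0.049 = 0.951.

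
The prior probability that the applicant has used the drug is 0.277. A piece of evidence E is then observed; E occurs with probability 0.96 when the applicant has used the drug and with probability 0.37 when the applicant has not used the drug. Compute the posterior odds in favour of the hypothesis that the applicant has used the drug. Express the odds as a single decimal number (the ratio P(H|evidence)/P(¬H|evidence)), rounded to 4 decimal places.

Prior odds = 0.277/(1−0.277) = 0.38313.
Likelihood ratio for E = 0.96/0.37 = 2.5946.
Posterior odds = prior odds × LR = 0.99406.

Posterior odds ≈ 0.9941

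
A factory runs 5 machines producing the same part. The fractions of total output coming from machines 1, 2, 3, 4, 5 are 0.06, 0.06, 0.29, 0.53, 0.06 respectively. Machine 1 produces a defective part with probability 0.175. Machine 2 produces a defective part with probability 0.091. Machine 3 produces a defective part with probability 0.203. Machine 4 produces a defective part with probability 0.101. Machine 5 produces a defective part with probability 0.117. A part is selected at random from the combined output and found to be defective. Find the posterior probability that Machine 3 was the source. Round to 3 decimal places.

Posterior probability ≈ 0.435

P(defective|M1) = 0.175; P(defective|M2) = 0.091; P(defective|M3) = 0.203; P(defective|M4) = 0.101; P(defective|M5) = 0.117.
Prior × likelihood for each source: 0.06·0.175=0.01050, 0.06·0.091=0.005460, 0.29·0.203=0.05887, 0.53·0.101=0.05353, 0.06·0.117=0.007020. Summing gives P(defective) = 0.13538.
P(Machine 3 | defective) = 0.05887 / 0.13538 = 0.435.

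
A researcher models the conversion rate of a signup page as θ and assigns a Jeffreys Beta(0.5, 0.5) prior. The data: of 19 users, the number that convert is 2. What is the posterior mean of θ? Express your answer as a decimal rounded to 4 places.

Posterior mean ≈ 0.1250

The binomial likelihood is conjugate to the Beta prior: with 2 successes and 17 failures, the posterior is Beta(0.5+2, 0.5+17) = Beta(2.5, 17.5).
E[θ | data] = 2.5/(2.5+17.5) = 0.1250.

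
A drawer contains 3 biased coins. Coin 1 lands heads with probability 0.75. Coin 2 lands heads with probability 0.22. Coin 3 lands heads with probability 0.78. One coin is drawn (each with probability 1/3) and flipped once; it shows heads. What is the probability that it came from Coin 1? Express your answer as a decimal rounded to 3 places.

P(heads|C1) = 0.75; P(heads|C2) = 0.22; P(heads|C3) = 0.78.
Prior × likelihood for each source: 0.333333·0.75=0.2500, 0.333333·0.22=0.07333, 0.333333·0.78=0.2600. Summing gives P(heads) = 0.58333.
P(Coin 1 | heads) = 0.2500 / 0.58333 = 0.429.

Posterior probability ≈ 0.429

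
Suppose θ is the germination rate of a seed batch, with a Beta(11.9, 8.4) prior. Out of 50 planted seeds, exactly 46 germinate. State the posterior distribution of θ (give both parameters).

Posterior: Beta(57.9, 12.4)

Observing 46 successes and 4 failures updates Beta(11.9, 8.4) by adding the success and failure counts to the two shape parameters: α = 11.9+46 = 57.9, β = 8.4+4 = 12.4.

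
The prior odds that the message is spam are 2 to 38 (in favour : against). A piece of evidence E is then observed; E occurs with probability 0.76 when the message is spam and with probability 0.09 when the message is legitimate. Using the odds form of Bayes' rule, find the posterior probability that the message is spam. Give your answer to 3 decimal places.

Prior odds = 2/38 = 0.052632. In log-odds, ln(0.052632) = -2.9444.
Add log likelihood ratio: ln(8.4444) = 2.1335.
Posterior log-odds = -0.81093, so posterior odds = exp(-0.81093) = 0.44444. Converting, P(H|E) = 0.44444/1.4444 = 0.308.

Posterior probability ≈ 0.308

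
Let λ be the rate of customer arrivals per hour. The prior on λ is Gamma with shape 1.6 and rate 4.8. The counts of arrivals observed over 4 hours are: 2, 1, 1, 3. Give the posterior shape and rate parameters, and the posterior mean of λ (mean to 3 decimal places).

Total count ∑xᵢ = 7 over n = 4 hours.
Gamma is conjugate to the Poisson likelihood: posterior is Gamma(shape = 1.6+7 = 8.6, rate = 4.8+4 = 8.8).
E[λ | data] = 8.6/8.8 = 0.977.

Posterior: Gamma(shape=8.6, rate=8.8); mean ≈ 0.977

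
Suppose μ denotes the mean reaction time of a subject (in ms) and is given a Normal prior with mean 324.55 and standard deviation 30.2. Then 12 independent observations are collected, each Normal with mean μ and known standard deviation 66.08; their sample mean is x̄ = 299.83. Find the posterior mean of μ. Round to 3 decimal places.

Posterior mean ≈ 306.880

With known σ, the Normal prior is conjugate. Weight on the data is w = (n/σ²)/(n/σ² + 1/τ₀²) = 0.00274815/(0.00274815+0.00109644) = 0.71481.
Posterior mean = w·x̄ + (1−w)·μ₀ = 0.71481·299.83 + 0.28519·324.55 = 306.880.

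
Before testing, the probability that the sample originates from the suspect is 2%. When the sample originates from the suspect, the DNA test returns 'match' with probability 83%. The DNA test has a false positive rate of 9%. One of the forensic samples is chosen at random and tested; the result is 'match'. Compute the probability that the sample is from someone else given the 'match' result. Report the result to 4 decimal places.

P(¬H | E) ≈ 0.8416

Write H for 'the sample originates from the suspect'. Prior odds H:¬H = 0.02/0.98 = 0.020408. For the 'match' outcome, the likelihood ratio is 0.83/0.09 = 9.2222.
Posterior odds = 0.020408 × 9.2222 = 0.18821, so P(H|E) = 0.18821/(1+0.18821) = 0.1584. Then P(¬H|E) = 1 − 0.1584 = 0.8416.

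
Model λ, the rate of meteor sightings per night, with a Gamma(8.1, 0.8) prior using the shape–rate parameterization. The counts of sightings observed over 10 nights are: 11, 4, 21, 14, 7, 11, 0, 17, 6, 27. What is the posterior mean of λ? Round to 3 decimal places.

Posterior mean ≈ 11.676

The Poisson likelihood adds the total count to the shape and the number of exposure periods to the rate. Here ∑xᵢ = 118 and n = 10, so shape 8.1→126.1 and rate 0.8→10.8.
E[λ | data] = 126.1/10.8 = 11.676.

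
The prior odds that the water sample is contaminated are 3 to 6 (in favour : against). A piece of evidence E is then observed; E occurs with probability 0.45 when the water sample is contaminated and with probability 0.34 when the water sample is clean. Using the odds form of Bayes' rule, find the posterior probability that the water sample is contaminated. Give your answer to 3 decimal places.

Prior odds = 3/6 = 0.50000.
Likelihood ratio for E = 0.45/0.34 = 1.3235.
Posterior odds = prior odds × LR = 0.66176.
Posterior probability = odds/(1+odds) = 0.66176/1.6618 = 0.398.

Posterior probability ≈ 0.398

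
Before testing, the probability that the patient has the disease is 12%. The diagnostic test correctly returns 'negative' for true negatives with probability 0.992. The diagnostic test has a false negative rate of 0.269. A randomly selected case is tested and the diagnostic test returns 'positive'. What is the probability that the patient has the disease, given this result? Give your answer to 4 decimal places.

P(H | E) ≈ 0.9257

Write H for 'the patient has the disease'. Prior odds H:¬H = 0.12/0.88 = 0.13636. For the 'positive' outcome, the likelihood ratio is 0.731/0.008 = 91.375.
Posterior odds = 0.13636 × 91.375 = 12.460, so P(H|E) = 12.460/(1+12.460) = 0.9257.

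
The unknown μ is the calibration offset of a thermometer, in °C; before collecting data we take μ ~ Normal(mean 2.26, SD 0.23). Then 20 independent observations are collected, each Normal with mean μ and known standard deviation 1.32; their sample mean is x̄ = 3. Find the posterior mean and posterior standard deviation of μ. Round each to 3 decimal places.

Posterior mean ≈ 2.540; posterior SD ≈ 0.181

With known σ, the Normal prior is conjugate. Weight on the data is w = (n/σ²)/(n/σ² + 1/τ₀²) = 11.4784/(11.4784+18.9036) = 0.37780.
Posterior mean = w·x̄ + (1−w)·μ₀ = 0.37780·3 + 0.62220·2.26 = 2.540. Posterior variance = 1/(11.4784+18.9036) = 0.0329142, so SD = 0.181.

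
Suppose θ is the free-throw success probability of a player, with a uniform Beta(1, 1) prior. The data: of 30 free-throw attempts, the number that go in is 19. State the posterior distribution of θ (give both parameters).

Observing 19 successes and 11 failures updates Beta(1, 1) by adding the success and failure counts to the two shape parameters: α = 1+19 = 20, β = 1+11 = 12.

Posterior: Beta(20, 12)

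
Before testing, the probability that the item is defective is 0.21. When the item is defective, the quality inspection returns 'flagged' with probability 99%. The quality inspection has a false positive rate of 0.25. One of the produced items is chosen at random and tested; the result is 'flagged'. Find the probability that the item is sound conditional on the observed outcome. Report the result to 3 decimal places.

P(¬H | E) ≈ 0.487

Let H be the event that the item is defective. P(H) = 0.21, so P(¬H) = 0.79. With E the 'flagged' result, P(E|H) = 0.99 and P(E|¬H) = 0.25.
P(E) = 0.99·0.21 + 0.25·0.79 = 0.20790 + 0.19750 = 0.40540.
By Bayes' theorem, P(H|E) = 0.20790 / 0.40540 = 0.513. Hence P(¬H|E) = 1 − 0.513 = 0.487.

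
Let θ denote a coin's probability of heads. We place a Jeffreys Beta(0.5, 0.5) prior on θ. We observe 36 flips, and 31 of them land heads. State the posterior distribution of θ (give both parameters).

Observing 31 successes and 5 failures updates Beta(0.5, 0.5) by adding the success and failure counts to the two shape parameters: α = 0.5+31 = 31.5, β = 0.5+5 = 5.5.

Posterior: Beta(31.5, 5.5)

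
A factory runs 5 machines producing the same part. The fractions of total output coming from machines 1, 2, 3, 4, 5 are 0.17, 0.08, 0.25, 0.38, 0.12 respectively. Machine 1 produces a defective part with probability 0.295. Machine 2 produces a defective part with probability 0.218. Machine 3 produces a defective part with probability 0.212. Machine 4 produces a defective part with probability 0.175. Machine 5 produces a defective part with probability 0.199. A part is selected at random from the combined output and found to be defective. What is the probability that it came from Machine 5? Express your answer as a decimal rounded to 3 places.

Tabulate prior·likelihood by source: [1] prior 0.17, lik 0.295, product 0.05015; [2] prior 0.08, lik 0.218, product 0.01744; [3] prior 0.25, lik 0.212, product 0.05300; [4] prior 0.38, lik 0.175, product 0.06650; [5] prior 0.12, lik 0.199, product 0.02388.
Normalizing constant = 0.21097; the posterior for Machine 5 is its product over the sum, 0.02388/0.21097 = 0.113.

Posterior probability ≈ 0.113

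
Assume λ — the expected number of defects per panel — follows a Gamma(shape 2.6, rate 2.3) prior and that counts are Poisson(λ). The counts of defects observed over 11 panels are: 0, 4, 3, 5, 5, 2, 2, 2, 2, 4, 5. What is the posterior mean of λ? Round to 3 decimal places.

Posterior mean ≈ 2.752

Total count ∑xᵢ = 34 over n = 11 panels.
Gamma is conjugate to the Poisson likelihood: posterior is Gamma(shape = 2.6+34 = 36.6, rate = 2.3+11 = 13.3).
E[λ | data] = 36.6/13.3 = 2.752.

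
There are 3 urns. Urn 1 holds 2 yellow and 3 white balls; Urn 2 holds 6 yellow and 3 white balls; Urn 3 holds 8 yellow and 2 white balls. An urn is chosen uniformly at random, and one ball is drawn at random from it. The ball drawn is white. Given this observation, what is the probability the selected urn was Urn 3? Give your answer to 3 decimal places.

Posterior probability ≈ 0.176

P(white|Urn 1) = 0.6; P(white|Urn 2) = 0.3333; P(white|Urn 3) = 0.2.
Prior × likelihood for each source: 0.333333·0.6=0.2000, 0.333333·0.3333=0.1111, 0.333333·0.2=0.06667. Summing gives P(white) = 0.37778.
P(Urn 3 | white) = 0.06667 / 0.37778 = 0.176.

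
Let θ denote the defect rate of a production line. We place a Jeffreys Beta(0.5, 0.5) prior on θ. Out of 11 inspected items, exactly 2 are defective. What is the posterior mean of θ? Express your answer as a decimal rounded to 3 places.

The binomial likelihood is conjugate to the Beta prior: with 2 successes and 9 failures, the posterior is Beta(0.5+2, 0.5+9) = Beta(2.5, 9.5).
E[θ | data] = 2.5/(2.5+9.5) = 0.208.

Posterior mean ≈ 0.208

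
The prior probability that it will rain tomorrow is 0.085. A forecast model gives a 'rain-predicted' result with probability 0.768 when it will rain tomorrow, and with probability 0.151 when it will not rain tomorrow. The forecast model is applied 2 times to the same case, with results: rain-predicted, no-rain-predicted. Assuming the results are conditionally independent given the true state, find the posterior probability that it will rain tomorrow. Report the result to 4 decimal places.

Posterior P(H) ≈ 0.1143

With H the event that it will rain tomorrow, the joint likelihood of the observed sequence is P(data|H) = 0.768·0.232 = 0.17818 and P(data|¬H) = 0.151·0.849 = 0.12820.
Bayes: P(H|data) = 0.085·0.17818 / (0.085·0.17818 + 0.915·0.12820) = 0.015145/0.13245 = 0.1143.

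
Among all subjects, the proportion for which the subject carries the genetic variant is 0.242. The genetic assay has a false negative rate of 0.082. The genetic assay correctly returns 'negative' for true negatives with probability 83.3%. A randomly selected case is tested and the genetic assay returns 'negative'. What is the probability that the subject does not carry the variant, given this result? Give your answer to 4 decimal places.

Let H be the event that the subject carries the genetic variant. P(H) = 0.242, so P(¬H) = 0.758. With E the 'negative' result, P(E|H) = 0.082 and P(E|¬H) = 0.833.
P(E) = 0.082·0.242 + 0.833·0.758 = 0.019844 + 0.63141 = 0.65126.
By Bayes' theorem, P(H|E) = 0.019844 / 0.65126 = 0.0305. Hence P(¬H|E) = 1 − 0.0305 = 0.9695.

P(¬H | E) ≈ 0.9695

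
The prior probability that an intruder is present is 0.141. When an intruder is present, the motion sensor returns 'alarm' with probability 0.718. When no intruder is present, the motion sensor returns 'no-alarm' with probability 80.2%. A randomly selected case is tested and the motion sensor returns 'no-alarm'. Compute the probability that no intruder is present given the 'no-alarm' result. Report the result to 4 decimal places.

P(¬H | E) ≈ 0.9454

Let H be the event that an intruder is present. P(H) = 0.141, so P(¬H) = 0.859. With E the 'no-alarm' result, P(E|H) = 0.282 and P(E|¬H) = 0.802.
P(E) = 0.282·0.141 + 0.802·0.859 = 0.039762 + 0.68892 = 0.72868.
By Bayes' theorem, P(H|E) = 0.039762 / 0.72868 = 0.0546. Hence P(¬H|E) = 1 − 0.0546 = 0.9454.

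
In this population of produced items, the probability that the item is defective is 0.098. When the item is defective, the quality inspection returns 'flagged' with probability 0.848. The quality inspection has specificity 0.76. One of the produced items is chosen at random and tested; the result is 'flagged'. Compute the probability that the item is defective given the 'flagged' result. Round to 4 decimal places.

Write H for 'the item is defective'. Prior odds H:¬H = 0.098/0.902 = 0.10865. For the 'flagged' outcome, the likelihood ratio is 0.848/0.24 = 3.5333.
Posterior odds = 0.10865 × 3.5333 = 0.38389, so P(H|E) = 0.38389/(1+0.38389) = 0.2774.

P(H | E) ≈ 0.2774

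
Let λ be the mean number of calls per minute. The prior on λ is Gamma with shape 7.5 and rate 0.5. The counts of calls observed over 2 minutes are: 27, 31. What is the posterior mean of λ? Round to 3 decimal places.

Posterior mean ≈ 26.200

Total count ∑xᵢ = 58 over n = 2 minutes.
Gamma is conjugate to the Poisson likelihood: posterior is Gamma(shape = 7.5+58 = 65.5, rate = 0.5+2 = 2.5).
Posterior mean = shape/rate = 65.5/2.5 = 26.200.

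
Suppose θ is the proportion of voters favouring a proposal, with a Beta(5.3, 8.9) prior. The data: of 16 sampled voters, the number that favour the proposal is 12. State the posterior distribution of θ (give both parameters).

Posterior: Beta(17.3, 12.9)

Observing 12 successes and 4 failures updates Beta(5.3, 8.9) by adding the success and failure counts to the two shape parameters: α = 5.3+12 = 17.3, β = 8.9+4 = 12.9.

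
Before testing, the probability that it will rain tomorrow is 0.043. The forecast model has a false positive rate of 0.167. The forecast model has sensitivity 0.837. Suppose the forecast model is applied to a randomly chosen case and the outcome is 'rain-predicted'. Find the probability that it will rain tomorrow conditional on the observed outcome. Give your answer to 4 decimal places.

P(H | E) ≈ 0.1838

Write H for 'it will rain tomorrow'. Prior odds H:¬H = 0.043/0.957 = 0.044932. For the 'rain-predicted' outcome, the likelihood ratio is 0.837/0.167 = 5.0120.
Posterior odds = 0.044932 × 5.0120 = 0.22520, so P(H|E) = 0.22520/(1+0.22520) = 0.1838.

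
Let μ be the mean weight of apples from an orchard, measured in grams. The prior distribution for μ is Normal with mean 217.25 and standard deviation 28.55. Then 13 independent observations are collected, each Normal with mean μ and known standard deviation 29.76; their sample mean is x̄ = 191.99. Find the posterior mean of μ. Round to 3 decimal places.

Prior precision 1/τ₀² = 1/28.55² = 0.00122684; data precision n/σ² = 13/29.76² = 0.0146784.
Posterior precision = 0.00122684 + 0.0146784 = 0.0159052.
Posterior mean = (0.00122684·217.25 + 0.0146784·191.99) / 0.0159052 = 193.938.

Posterior mean ≈ 193.938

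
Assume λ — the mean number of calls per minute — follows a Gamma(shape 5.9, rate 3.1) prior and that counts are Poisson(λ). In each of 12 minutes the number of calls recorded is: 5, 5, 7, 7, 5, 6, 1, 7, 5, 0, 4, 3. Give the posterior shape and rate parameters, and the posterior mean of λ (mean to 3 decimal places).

Total count ∑xᵢ = 55 over n = 12 minutes.
Gamma is conjugate to the Poisson likelihood: posterior is Gamma(shape = 5.9+55 = 60.9, rate = 3.1+12 = 15.1).
E[λ | data] = 60.9/15.1 = 4.033.

Posterior: Gamma(shape=60.9, rate=15.1); mean ≈ 4.033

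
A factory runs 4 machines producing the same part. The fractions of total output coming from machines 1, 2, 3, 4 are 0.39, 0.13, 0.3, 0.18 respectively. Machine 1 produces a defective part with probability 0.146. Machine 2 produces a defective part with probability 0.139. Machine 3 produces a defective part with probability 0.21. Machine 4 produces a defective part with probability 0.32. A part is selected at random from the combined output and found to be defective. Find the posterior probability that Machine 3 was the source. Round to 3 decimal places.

Posterior probability ≈ 0.322

Tabulate prior·likelihood by source: [1] prior 0.39, lik 0.146, product 0.05694; [2] prior 0.13, lik 0.139, product 0.01807; [3] prior 0.3, lik 0.21, product 0.06300; [4] prior 0.18, lik 0.32, product 0.05760.
Normalizing constant = 0.19561; the posterior for Machine 3 is its product over the sum, 0.06300/0.19561 = 0.322.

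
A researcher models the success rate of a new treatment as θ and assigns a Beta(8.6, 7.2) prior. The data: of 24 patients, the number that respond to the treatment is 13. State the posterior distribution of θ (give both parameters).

Posterior: Beta(21.6, 18.2)

The binomial likelihood is conjugate to the Beta prior: with 13 successes and 11 failures, the posterior is Beta(8.6+13, 7.2+11) = Beta(21.6, 18.2).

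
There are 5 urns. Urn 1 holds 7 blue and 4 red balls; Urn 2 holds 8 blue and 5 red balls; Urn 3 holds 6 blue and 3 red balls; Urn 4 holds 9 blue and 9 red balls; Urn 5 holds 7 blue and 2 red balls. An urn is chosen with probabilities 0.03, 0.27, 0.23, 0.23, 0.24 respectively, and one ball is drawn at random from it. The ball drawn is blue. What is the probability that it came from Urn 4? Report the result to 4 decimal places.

P(blue|Urn 1) = 0.6364; P(blue|Urn 2) = 0.6154; P(blue|Urn 3) = 0.6667; P(blue|Urn 4) = 0.5; P(blue|Urn 5) = 0.7778.
Prior × likelihood for each source: 0.03·0.6364=0.01909, 0.27·0.6154=0.1662, 0.23·0.6667=0.1533, 0.23·0.5=0.1150, 0.24·0.7778=0.1867. Summing gives P(blue) = 0.64024.
P(Urn 4 | blue) = 0.1150 / 0.64024 = 0.1796.

Posterior probability ≈ 0.1796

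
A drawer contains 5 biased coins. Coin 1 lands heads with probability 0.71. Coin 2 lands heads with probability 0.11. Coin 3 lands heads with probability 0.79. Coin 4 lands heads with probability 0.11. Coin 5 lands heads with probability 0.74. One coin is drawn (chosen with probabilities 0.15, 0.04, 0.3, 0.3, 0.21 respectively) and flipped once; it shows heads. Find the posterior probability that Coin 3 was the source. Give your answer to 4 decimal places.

Posterior probability ≈ 0.4419

Tabulate prior·likelihood by source: [1] prior 0.15, lik 0.71, product 0.1065; [2] prior 0.04, lik 0.11, product 0.004400; [3] prior 0.3, lik 0.79, product 0.2370; [4] prior 0.3, lik 0.11, product 0.03300; [5] prior 0.21, lik 0.74, product 0.1554.
Normalizing constant = 0.53630; the posterior for Coin 3 is its product over the sum, 0.2370/0.53630 = 0.4419.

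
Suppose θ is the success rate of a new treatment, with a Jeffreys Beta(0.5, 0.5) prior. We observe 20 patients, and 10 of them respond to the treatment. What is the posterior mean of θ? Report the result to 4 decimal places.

Posterior mean ≈ 0.5000

The binomial likelihood is conjugate to the Beta prior: with 10 successes and 10 failures, the posterior is Beta(0.5+10, 0.5+10) = Beta(10.5, 10.5).
Posterior mean = α/(α+β) = 10.5/21 = 0.5000.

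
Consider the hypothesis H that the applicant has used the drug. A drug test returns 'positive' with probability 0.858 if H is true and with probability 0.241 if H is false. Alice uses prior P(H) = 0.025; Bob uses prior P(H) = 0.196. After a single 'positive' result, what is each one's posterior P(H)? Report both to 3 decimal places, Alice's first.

The likelihood ratio for a 'positive' result is 0.858/0.241 = 3.5602.
Alice: prior odds 0.025/0.975 = 0.025641; posterior odds 0.091286; posterior probability 0.084.
Bob: prior odds 0.196/0.804 = 0.24378; posterior odds 0.86790; posterior probability 0.465.

Alice: 0.084; Bob: 0.465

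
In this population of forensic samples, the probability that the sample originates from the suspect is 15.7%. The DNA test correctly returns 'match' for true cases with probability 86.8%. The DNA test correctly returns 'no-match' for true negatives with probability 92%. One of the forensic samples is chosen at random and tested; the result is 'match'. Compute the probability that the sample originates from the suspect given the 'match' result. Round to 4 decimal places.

Write H for 'the sample originates from the suspect'. Prior odds H:¬H = 0.157/0.843 = 0.18624. For the 'match' outcome, the likelihood ratio is 0.868/0.08 = 10.850.
Posterior odds = 0.18624 × 10.850 = 2.0207, so P(H|E) = 2.0207/(1+2.0207) = 0.6690.

P(H | E) ≈ 0.6690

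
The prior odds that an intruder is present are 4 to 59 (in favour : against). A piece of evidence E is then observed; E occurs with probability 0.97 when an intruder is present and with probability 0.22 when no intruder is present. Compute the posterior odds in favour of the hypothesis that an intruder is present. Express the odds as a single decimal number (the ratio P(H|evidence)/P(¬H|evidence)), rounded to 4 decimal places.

Prior odds = 4/59 = 0.067797.
Likelihood ratio for E = 0.97/0.22 = 4.4091.
Posterior odds = prior odds × LR = 0.29892.

Posterior odds ≈ 0.2989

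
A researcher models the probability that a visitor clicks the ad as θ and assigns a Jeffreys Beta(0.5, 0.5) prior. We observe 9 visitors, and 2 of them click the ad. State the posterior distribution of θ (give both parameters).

Observing 2 successes and 7 failures updates Beta(0.5, 0.5) by adding the success and failure counts to the two shape parameters: α = 0.5+2 = 2.5, β = 0.5+7 = 7.5.

Posterior: Beta(2.5, 7.5)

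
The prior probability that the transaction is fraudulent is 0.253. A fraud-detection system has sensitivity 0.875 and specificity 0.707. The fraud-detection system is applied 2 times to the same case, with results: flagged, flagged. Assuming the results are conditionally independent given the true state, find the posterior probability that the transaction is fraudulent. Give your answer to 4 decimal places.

Posterior P(H) ≈ 0.7513

Let H be the event that the transaction is fraudulent; start with P(H) = 0.253. P('flagged'|H) = 0.875, P('flagged'|¬H) = 0.293.
Update on result 1 ('flagged'): P(H) ← 0.875·0.2530 / (0.875·0.2530 + 0.293·0.7470) = 0.22137/0.44025 = 0.5028.
Update on result 2 ('flagged'): P(H) ← 0.875·0.5028 / (0.875·0.5028 + 0.293·0.4972) = 0.43999/0.58566 = 0.7513.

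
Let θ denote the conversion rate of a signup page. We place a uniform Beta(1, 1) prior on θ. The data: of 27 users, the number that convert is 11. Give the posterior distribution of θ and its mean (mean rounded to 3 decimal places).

The binomial likelihood is conjugate to the Beta prior: with 11 successes and 16 failures, the posterior is Beta(1+11, 1+16) = Beta(12, 17).
Posterior mean = α/(α+β) = 12/29 = 0.414.

Posterior: Beta(12, 17); mean ≈ 0.414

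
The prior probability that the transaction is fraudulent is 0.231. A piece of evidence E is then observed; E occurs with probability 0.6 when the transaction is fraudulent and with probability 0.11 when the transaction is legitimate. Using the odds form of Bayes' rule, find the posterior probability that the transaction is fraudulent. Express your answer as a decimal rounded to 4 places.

Posterior probability ≈ 0.6210

Prior odds = 0.231/(1−0.231) = 0.30039. In log-odds, ln(0.30039) = -1.2027.
Add log likelihood ratio: ln(5.4545) = 1.6964.
Posterior log-odds = 0.49378, so posterior odds = exp(0.49378) = 1.6385. Converting, P(H|E) = 1.6385/2.6385 = 0.6210.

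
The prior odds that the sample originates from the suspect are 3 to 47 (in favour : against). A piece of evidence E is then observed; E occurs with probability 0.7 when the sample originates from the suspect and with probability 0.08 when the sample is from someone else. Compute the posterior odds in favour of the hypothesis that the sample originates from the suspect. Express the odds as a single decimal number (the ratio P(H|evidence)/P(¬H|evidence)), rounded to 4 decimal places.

Posterior odds ≈ 0.5585

Prior odds = 3/47 = 0.063830. In log-odds, ln(0.063830) = -2.7515.
Add log likelihood ratio: ln(8.7500) = 2.1691.
Posterior log-odds = -0.58248, so posterior odds = exp(-0.58248) = 0.55851.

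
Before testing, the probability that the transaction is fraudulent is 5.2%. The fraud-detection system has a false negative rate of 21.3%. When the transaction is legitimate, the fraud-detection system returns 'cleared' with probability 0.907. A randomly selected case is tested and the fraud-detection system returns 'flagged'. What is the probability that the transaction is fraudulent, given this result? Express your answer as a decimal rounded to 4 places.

Write H for 'the transaction is fraudulent'. Prior odds H:¬H = 0.052/0.948 = 0.054852. For the 'flagged' outcome, the likelihood ratio is 0.787/0.093 = 8.4624.
Posterior odds = 0.054852 × 8.4624 = 0.46418, so P(H|E) = 0.46418/(1+0.46418) = 0.3170.

P(H | E) ≈ 0.3170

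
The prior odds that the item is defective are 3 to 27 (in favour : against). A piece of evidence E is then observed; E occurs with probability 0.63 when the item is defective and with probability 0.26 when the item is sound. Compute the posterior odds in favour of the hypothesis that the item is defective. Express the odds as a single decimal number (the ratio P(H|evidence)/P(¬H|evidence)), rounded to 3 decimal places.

Posterior odds ≈ 0.269

Prior odds = 3/27 = 0.11111. In log-odds, ln(0.11111) = -2.1972.
Add log likelihood ratio: ln(2.4231) = 0.88504.
Posterior log-odds = -1.3122, so posterior odds = exp(-1.3122) = 0.26923.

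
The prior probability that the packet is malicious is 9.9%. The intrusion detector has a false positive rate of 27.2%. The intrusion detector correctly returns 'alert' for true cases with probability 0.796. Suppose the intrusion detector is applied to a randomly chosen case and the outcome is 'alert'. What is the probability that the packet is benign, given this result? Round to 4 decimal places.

P(¬H | E) ≈ 0.7567

Let H be the event that the packet is malicious. P(H) = 0.099, so P(¬H) = 0.901. With E the 'alert' result, P(E|H) = 0.796 and P(E|¬H) = 0.272.
P(E) = 0.796·0.099 + 0.272·0.901 = 0.078804 + 0.24507 = 0.32388.
By Bayes' theorem, P(H|E) = 0.078804 / 0.32388 = 0.2433. Hence P(¬H|E) = 1 − 0.2433 = 0.7567.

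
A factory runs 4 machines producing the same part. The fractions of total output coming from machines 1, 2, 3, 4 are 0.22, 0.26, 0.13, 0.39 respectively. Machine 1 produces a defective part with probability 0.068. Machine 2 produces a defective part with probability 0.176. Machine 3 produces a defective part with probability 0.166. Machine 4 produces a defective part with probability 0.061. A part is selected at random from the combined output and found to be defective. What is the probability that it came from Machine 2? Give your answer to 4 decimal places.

P(defective|M1) = 0.068; P(defective|M2) = 0.176; P(defective|M3) = 0.166; P(defective|M4) = 0.061.
Prior × likelihood for each source: 0.22·0.068=0.01496, 0.26·0.176=0.04576, 0.13·0.166=0.02158, 0.39·0.061=0.02379. Summing gives P(defective) = 0.10609.
P(Machine 2 | defective) = 0.04576 / 0.10609 = 0.4313.

Posterior probability ≈ 0.4313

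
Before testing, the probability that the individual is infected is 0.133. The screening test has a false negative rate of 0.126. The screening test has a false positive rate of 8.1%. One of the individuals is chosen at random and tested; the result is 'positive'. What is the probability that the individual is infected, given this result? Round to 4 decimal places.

Let H be the event that the individual is infected. P(H) = 0.133, so P(¬H) = 0.867. With E the 'positive' result, P(E|H) = 0.874 and P(E|¬H) = 0.081.
P(E) = 0.874·0.133 + 0.081·0.867 = 0.11624 + 0.070227 = 0.18647.
By Bayes' theorem, P(H|E) = 0.11624 / 0.18647 = 0.6234.

P(H | E) ≈ 0.6234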